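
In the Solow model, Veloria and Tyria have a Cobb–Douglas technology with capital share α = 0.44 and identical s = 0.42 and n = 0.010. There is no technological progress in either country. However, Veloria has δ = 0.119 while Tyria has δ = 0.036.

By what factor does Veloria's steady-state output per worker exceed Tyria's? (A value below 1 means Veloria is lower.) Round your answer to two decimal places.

Steady-state y* = [s/(n + δ)]^(α/(1−α)), so the ratio is [ (s_V/(n + δ)_V) / (s_T/(n + δ)_T) ]^0.7857.
s_V/(n + δ)_V = 0.42/0.129 = 3.2558; s_T/(n + δ)_T = 0.42/0.046 = 9.1304.
Ratio = (3.2558/9.1304)^0.7857 = 0.3566^0.7857 ≈ 0.4448

ratio ≈ 0.44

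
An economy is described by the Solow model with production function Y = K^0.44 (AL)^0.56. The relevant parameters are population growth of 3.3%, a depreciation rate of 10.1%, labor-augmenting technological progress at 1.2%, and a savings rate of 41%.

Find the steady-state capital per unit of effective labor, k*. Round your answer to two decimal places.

At the steady state, Δk = 0, so s·k^α = (n + g + δ)·k.
Rearranging, k^(1−α) = s / (n + g + δ).
k^0.56 = 0.41 / (0.033 + 0.012 + 0.101) = 0.41 / 0.146 = 2.8082
k* = 2.8082^(1/0.56) ≈ 6.3207

k* = 6.32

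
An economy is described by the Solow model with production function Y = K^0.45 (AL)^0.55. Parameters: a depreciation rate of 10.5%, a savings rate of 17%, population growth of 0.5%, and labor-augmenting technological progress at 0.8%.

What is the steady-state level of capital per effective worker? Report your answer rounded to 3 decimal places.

k* ≈ 1.942

In steady state, investment equals break-even investment: s·k^α = (n + g + δ)·k.
Dividing both sides by k: k^(1−α) = s / (n + g + δ).
k^0.55 = 0.17 / (0.005 + 0.008 + 0.105) = 0.17 / 0.118 = 1.4407
k* = 1.4407^(1/0.55) ≈ 1.9423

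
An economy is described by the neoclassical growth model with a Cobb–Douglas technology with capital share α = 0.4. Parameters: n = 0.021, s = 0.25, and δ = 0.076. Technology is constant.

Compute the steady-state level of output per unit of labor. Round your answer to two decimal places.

In steady state, investment equals break-even investment: s·k^α = (n + δ)·k.
Dividing both sides by k: k^(1−α) = s / (n + δ).
k^0.6 = 0.25 / (0.021 + 0.076) = 0.25 / 0.097 = 2.5773
k* = 2.5773^(1/0.6) ≈ 4.8448
y* = (k*)^α = 4.8448^0.4 ≈ 1.8798

y* = 1.88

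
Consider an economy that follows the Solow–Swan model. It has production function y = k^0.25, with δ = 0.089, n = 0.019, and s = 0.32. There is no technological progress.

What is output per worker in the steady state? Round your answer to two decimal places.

y* = 1.44

At the steady state, Δk = 0, so s·k^α = (n + δ)·k.
Rearranging, k^(1−α) = s / (n + δ).
k^0.75 = 0.32 / (0.019 + 0.089) = 0.32 / 0.108 = 2.9630
k* = 2.9630^(1/0.75) ≈ 4.2557
y* = (k*)^α = 4.2557^0.25 ≈ 1.4363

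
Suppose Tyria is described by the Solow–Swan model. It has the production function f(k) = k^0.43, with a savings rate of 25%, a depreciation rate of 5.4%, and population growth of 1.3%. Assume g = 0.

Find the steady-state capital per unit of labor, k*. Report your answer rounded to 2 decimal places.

At the steady state, Δk = 0, so s·k^α = (n + δ)·k.
Rearranging, k^(1−α) = s / (n + δ).
k^0.57 = 0.25 / (0.013 + 0.054) = 0.25 / 0.067 = 3.7313
k* = 3.7313^(1/0.57) ≈ 10.0754

k* = 10.08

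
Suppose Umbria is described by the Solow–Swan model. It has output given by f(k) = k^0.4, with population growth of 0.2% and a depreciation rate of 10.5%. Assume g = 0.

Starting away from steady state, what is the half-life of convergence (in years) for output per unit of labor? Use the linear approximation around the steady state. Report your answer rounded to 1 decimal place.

about 10.8 years

Near the steady state the convergence rate is λ = (1 − α)(n + δ).
λ = (1 − 0.4) × 0.107 = 0.6 × 0.107 = 0.0642
Half-life = ln 2 / λ = 0.6931 / 0.0642 ≈ 10.80 years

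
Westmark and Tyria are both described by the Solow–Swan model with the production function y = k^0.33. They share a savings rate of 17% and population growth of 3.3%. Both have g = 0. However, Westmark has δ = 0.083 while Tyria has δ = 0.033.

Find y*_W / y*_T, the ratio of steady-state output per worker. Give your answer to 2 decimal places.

ratio ≈ 0.76

Steady-state y* = [s/(n + δ)]^(α/(1−α)), so the ratio is [ (s_W/(n + δ)_W) / (s_T/(n + δ)_T) ]^0.4925.
s_W/(n + δ)_W = 0.17/0.116 = 1.4655; s_T/(n + δ)_T = 0.17/0.066 = 2.5758.
Ratio = (1.4655/2.5758)^0.4925 = 0.5689^0.4925 ≈ 0.7575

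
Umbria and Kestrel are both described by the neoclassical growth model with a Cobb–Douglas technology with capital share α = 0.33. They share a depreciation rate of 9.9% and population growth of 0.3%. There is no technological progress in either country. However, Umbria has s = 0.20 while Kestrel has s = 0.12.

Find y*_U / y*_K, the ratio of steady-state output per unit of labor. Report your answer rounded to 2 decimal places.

Steady-state y* = [s/(n + δ)]^(α/(1−α)), so the ratio is [ (s_U/(n + δ)_U) / (s_K/(n + δ)_K) ]^0.4925.
s_U/(n + δ)_U = 0.20/0.102 = 1.9608; s_K/(n + δ)_K = 0.12/0.102 = 1.1765.
Ratio = (1.9608/1.1765)^0.4925 = 1.6666^0.4925 ≈ 1.2860

ratio ≈ 1.29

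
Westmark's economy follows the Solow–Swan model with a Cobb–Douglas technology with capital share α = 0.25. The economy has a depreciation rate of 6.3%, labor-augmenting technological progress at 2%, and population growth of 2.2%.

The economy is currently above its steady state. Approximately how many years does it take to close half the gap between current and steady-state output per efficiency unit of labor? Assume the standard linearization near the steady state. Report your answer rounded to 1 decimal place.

about 8.8 years

Near the steady state the convergence rate is λ = (1 − α)(n + g + δ).
λ = (1 − 0.25) × 0.105 = 0.75 × 0.105 = 0.07875
Half-life = ln 2 / λ = 0.6931 / 0.07875 ≈ 8.80 years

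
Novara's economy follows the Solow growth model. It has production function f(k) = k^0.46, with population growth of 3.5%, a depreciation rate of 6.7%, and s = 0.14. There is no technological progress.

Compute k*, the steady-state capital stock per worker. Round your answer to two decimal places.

Steady state requires s·f(k) = (n + δ)·k, i.e. s·k^α = (n + δ)·k.
Rearranging, k^(1−α) = s / (n + δ).
k^0.54 = 0.14 / (0.035 + 0.067) = 0.14 / 0.102 = 1.3725
k* = 1.3725^(1/0.54) ≈ 1.7974

k* = 1.80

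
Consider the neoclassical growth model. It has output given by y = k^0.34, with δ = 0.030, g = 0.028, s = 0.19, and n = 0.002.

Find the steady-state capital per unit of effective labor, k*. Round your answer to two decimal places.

k* ≈ 5.73

In steady state, investment equals break-even investment: s·k^α = (n + g + δ)·k.
Rearranging, k^(1−α) = s / (n + g + δ).
k^0.66 = 0.19 / (0.002 + 0.028 + 0.030) = 0.19 / 0.060 = 3.1667
k* = 3.1667^(1/0.66) ≈ 5.7345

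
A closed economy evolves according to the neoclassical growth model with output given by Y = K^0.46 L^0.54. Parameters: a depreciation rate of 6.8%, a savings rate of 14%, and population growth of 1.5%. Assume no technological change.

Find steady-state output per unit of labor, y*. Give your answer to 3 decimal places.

Steady state requires s·f(k) = (n + δ)·k, i.e. s·k^α = (n + δ)·k.
Rearranging, k^(1−α) = s / (n + δ).
k^0.54 = 0.14 / (0.015 + 0.068) = 0.14 / 0.083 = 1.6867
k* = 1.6867^(1/0.54) ≈ 2.6329
y* = (k*)^α = 2.6329^0.46 ≈ 1.5610

y* = 1.561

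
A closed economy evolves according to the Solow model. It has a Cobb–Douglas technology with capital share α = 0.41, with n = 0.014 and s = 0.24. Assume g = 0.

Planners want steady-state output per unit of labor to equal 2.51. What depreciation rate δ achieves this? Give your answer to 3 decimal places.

δ ≈ 0.050

Steady state requires s·f(k) = (n + δ)·k, i.e. s·k^α = (n + δ)·k.
Since y* = [s/(n + δ)]^(α/(1−α)), we have s/(n + δ) = (y*)^((1−α)/α) = 2.51^1.439 = 3.7595.
Therefore n + δ = s / 3.7595 = 0.24 / 3.7595 = 0.0638, so δ = 0.0638 − 0.014 = 0.0498.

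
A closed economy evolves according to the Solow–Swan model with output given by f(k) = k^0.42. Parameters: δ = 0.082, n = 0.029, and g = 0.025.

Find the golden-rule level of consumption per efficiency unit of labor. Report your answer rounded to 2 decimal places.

At the golden rule, f'(k) = n + g + δ, so α·k^(α−1) = n + g + δ and k_gold = (α/(n + g + δ))^(1/(1−α)).
k_gold = (0.42/0.136)^(1/0.58) = 3.0882^1.7241 ≈ 6.9872
c_gold = f(k_gold) − (n + g + δ)·k_gold = 2.2626 − 0.136×6.9872 ≈ 1.3123

c_gold ≈ 1.31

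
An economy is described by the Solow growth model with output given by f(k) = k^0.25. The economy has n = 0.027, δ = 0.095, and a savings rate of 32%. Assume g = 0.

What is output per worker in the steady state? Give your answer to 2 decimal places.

At the steady state, Δk = 0, so s·k^α = (n + δ)·k.
Rearranging, k^(1−α) = s / (n + δ).
k^0.75 = 0.32 / (0.027 + 0.095) = 0.32 / 0.122 = 2.6230
k* = 2.6230^(1/0.75) ≈ 3.6174
y* = (k*)^α = 3.6174^0.25 ≈ 1.3791

y* ≈ 1.38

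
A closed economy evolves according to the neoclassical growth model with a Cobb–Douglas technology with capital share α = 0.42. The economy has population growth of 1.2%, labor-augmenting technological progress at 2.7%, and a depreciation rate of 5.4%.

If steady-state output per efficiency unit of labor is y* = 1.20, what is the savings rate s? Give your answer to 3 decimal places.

In steady state, investment equals break-even investment: s·k^α = (n + g + δ)·k.
Since y* = [s/(n + g + δ)]^(α/(1−α)), we have s/(n + g + δ) = (y*)^((1−α)/α) = 1.20^1.381 = 1.2863.
Therefore s = 1.2863 × (n + g + δ) = 1.2863 × 0.093 = 0.1196.

s ≈ 0.120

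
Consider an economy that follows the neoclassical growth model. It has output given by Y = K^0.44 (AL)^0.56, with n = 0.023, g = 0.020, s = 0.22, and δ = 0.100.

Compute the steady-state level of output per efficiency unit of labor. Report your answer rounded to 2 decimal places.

y* ≈ 1.40

In steady state, investment equals break-even investment: s·k^α = (n + g + δ)·k.
Dividing both sides by k: k^(1−α) = s / (n + g + δ).
k^0.56 = 0.22 / (0.023 + 0.020 + 0.100) = 0.22 / 0.143 = 1.5385
k* = 1.5385^(1/0.56) ≈ 2.1583
y* = (k*)^α = 2.1583^0.44 ≈ 1.4028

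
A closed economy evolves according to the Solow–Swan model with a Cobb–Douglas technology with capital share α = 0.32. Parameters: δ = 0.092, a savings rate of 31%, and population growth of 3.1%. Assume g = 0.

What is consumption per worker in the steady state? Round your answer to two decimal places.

At the steady state, Δk = 0, so s·k^α = (n + δ)·k.
Dividing both sides by k: k^(1−α) = s / (n + δ).
k^0.68 = 0.31 / (0.031 + 0.092) = 0.31 / 0.123 = 2.5203
k* = 2.5203^(1/0.68) ≈ 3.8938
y* = (k*)^α = 3.8938^0.32 ≈ 1.5450
c* = (1 − s)·y* = (1 − 0.31) × 1.5450 ≈ 1.0661

c* = 1.07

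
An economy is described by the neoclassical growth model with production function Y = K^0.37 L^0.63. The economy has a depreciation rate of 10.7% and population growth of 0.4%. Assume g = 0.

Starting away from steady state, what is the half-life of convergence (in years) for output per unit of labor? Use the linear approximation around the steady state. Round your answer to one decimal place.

about 9.9 years

Near the steady state the convergence rate is λ = (1 − α)(n + δ).
λ = (1 − 0.37) × 0.111 = 0.63 × 0.111 = 0.06993
Half-life = ln 2 / λ = 0.6931 / 0.06993 ≈ 9.91 years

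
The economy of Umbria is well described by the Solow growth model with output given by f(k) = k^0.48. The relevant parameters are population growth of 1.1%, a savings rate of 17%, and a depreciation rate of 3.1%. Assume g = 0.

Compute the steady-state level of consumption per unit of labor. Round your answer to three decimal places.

c* ≈ 3.017

At the steady state, Δk = 0, so s·k^α = (n + δ)·k.
Dividing both sides by k: k^(1−α) = s / (n + δ).
k^0.52 = 0.17 / (0.011 + 0.031) = 0.17 / 0.042 = 4.0476
k* = 4.0476^(1/0.52) ≈ 14.7125
y* = (k*)^α = 14.7125^0.48 ≈ 3.6349
c* = (1 − s)·y* = (1 − 0.17) × 3.6349 ≈ 3.0170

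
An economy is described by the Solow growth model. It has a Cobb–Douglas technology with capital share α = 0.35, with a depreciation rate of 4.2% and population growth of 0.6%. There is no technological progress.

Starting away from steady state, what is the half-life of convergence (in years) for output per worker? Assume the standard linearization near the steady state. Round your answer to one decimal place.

half-life ≈ 22.2 years

Near the steady state the convergence rate is λ = (1 − α)(n + δ).
λ = (1 − 0.35) × 0.048 = 0.65 × 0.048 = 0.0312
Half-life = ln 2 / λ = 0.6931 / 0.0312 ≈ 22.21 years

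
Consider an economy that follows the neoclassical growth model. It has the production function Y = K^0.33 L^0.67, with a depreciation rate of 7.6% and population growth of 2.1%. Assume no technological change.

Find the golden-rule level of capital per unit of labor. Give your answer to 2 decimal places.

k_gold ≈ 6.22

The golden rule sets f'(k) = n + δ, i.e. α·k^(α−1) = n + δ.
So k^(1−α) = α / (n + δ) = 0.33 / 0.097 = 3.4021.
k_gold = 3.4021^(1/0.67) ≈ 6.2180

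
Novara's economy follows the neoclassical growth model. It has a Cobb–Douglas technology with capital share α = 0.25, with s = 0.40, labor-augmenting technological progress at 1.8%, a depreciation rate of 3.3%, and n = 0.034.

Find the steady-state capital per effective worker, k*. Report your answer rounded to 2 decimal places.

k* = 7.89

At the steady state, Δk = 0, so s·k^α = (n + g + δ)·k.
Dividing both sides by k: k^(1−α) = s / (n + g + δ).
k^0.75 = 0.40 / (0.034 + 0.018 + 0.033) = 0.40 / 0.085 = 4.7059
k* = 4.7059^(1/0.75) ≈ 7.8860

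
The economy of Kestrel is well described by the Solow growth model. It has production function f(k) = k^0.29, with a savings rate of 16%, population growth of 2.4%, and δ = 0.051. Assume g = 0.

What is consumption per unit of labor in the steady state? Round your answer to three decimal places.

c* = 1.145

Steady state requires s·f(k) = (n + δ)·k, i.e. s·k^α = (n + δ)·k.
Rearranging, k^(1−α) = s / (n + δ).
k^0.71 = 0.16 / (0.024 + 0.051) = 0.16 / 0.075 = 2.1333
k* = 2.1333^(1/0.71) ≈ 2.9071
y* = (k*)^α = 2.9071^0.29 ≈ 1.3627
c* = (1 − s)·y* = (1 − 0.16) × 1.3627 ≈ 1.1447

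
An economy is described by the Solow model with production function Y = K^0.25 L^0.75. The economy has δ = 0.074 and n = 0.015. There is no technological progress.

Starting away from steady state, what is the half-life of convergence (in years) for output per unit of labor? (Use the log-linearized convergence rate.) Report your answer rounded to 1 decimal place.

Near the steady state the convergence rate is λ = (1 − α)(n + δ).
λ = (1 − 0.25) × 0.089 = 0.75 × 0.089 = 0.06675
Half-life = ln 2 / λ = 0.6931 / 0.06675 ≈ 10.38 years

half-life ≈ 10.4 years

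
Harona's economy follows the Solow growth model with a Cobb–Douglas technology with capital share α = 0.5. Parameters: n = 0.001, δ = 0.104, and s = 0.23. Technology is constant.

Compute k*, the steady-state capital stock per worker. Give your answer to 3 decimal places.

k* = 4.798

In steady state, investment equals break-even investment: s·k^α = (n + δ)·k.
Dividing both sides by k: k^(1−α) = s / (n + δ).
k^0.5 = 0.23 / (0.001 + 0.104) = 0.23 / 0.105 = 2.1905
k* = 2.1905^(1/0.5) ≈ 4.7983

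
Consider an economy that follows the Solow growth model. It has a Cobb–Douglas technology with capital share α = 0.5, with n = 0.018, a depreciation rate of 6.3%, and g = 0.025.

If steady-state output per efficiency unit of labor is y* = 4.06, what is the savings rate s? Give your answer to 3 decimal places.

s ≈ 0.430

At the steady state, Δk = 0, so s·k^α = (n + g + δ)·k.
Since y* = [s/(n + g + δ)]^(α/(1−α)), we have s/(n + g + δ) = (y*)^((1−α)/α) = 4.06^1 = 4.0600.
Therefore s = 4.0600 × (n + g + δ) = 4.0600 × 0.106 = 0.4304.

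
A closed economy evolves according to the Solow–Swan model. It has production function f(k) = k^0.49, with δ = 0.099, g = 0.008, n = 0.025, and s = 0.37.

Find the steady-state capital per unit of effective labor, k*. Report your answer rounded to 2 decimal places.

At the steady state, Δk = 0, so s·k^α = (n + g + δ)·k.
Dividing both sides by k: k^(1−α) = s / (n + g + δ).
k^0.51 = 0.37 / (0.025 + 0.008 + 0.099) = 0.37 / 0.132 = 2.8030
k* = 2.8030^(1/0.51) ≈ 7.5456

k* = 7.55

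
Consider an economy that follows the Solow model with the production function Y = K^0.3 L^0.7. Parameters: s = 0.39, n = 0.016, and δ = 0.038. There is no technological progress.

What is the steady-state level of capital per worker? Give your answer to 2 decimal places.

Steady state requires s·f(k) = (n + δ)·k, i.e. s·k^α = (n + δ)·k.
Dividing both sides by k: k^(1−α) = s / (n + δ).
k^0.7 = 0.39 / (0.016 + 0.038) = 0.39 / 0.054 = 7.2222
k* = 7.2222^(1/0.7) ≈ 16.8527

k* = 16.85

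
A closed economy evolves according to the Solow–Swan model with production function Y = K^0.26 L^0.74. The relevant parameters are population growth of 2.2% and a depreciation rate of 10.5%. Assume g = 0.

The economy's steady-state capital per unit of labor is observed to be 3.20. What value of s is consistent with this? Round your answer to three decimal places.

At the steady state, Δk = 0, so s·k^α = (n + δ)·k.
So s / (n + δ) = (k*)^(1−α) = 3.20^0.74 = 2.3649.
Therefore s = 2.3649 × (n + δ) = 2.3649 × 0.127 = 0.3003.

s ≈ 0.300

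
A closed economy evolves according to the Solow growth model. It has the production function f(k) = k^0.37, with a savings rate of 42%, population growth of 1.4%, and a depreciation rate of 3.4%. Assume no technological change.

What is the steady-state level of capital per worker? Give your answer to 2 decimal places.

At the steady state, Δk = 0, so s·k^α = (n + δ)·k.
Rearranging, k^(1−α) = s / (n + δ).
k^0.63 = 0.42 / (0.014 + 0.034) = 0.42 / 0.048 = 8.7500
k* = 8.7500^(1/0.63) ≈ 31.2789

k* ≈ 31.28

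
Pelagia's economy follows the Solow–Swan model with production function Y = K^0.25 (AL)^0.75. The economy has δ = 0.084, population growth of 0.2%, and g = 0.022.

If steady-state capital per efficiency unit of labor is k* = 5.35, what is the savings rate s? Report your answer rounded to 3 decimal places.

Steady state requires s·f(k) = (n + g + δ)·k, i.e. s·k^α = (n + g + δ)·k.
So s / (n + g + δ) = (k*)^(1−α) = 5.35^0.75 = 3.5178.
Therefore s = 3.5178 × (n + g + δ) = 3.5178 × 0.108 = 0.3799.

s ≈ 0.380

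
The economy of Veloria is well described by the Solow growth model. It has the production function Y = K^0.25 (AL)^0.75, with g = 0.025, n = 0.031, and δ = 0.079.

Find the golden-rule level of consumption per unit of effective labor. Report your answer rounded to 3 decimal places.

At the golden rule, f'(k) = n + g + δ, so α·k^(α−1) = n + g + δ and k_gold = (α/(n + g + δ))^(1/(1−α)).
k_gold = (0.25/0.135)^(1/0.75) = 1.8519^1.3333 ≈ 2.2741
c_gold = f(k_gold) − (n + g + δ)·k_gold = 1.2280 − 0.135×2.2741 ≈ 0.9210

c_gold ≈ 0.921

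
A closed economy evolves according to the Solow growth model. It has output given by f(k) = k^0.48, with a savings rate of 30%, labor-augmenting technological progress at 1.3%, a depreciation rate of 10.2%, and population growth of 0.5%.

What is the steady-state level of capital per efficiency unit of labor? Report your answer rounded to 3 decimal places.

k* = 5.825

At the steady state, Δk = 0, so s·k^α = (n + g + δ)·k.
Dividing both sides by k: k^(1−α) = s / (n + g + δ).
k^0.52 = 0.30 / (0.005 + 0.013 + 0.102) = 0.30 / 0.120 = 2.5000
k* = 2.5000^(1/0.52) ≈ 5.8246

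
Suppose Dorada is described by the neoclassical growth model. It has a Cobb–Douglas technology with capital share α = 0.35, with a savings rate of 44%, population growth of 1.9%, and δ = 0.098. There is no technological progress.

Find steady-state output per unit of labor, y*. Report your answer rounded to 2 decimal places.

y* = 2.04

In steady state, investment equals break-even investment: s·k^α = (n + δ)·k.
Dividing both sides by k: k^(1−α) = s / (n + δ).
k^0.65 = 0.44 / (0.019 + 0.098) = 0.44 / 0.117 = 3.7607
k* = 3.7607^(1/0.65) ≈ 7.6741
y* = (k*)^α = 7.6741^0.35 ≈ 2.0406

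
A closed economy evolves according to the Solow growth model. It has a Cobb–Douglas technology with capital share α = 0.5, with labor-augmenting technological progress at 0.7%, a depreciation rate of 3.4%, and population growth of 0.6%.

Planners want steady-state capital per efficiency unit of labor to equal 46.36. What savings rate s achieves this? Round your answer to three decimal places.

s ≈ 0.320

In steady state, investment equals break-even investment: s·k^α = (n + g + δ)·k.
So s / (n + g + δ) = (k*)^(1−α) = 46.36^0.5 = 6.8088.
Therefore s = 6.8088 × (n + g + δ) = 6.8088 × 0.047 = 0.3200.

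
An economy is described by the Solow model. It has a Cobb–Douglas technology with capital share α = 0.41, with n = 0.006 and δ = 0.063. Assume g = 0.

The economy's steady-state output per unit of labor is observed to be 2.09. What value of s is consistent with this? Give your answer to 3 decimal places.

s ≈ 0.199

In steady state, investment equals break-even investment: s·k^α = (n + δ)·k.
Since y* = [s/(n + δ)]^(α/(1−α)), we have s/(n + δ) = (y*)^((1−α)/α) = 2.09^1.439 = 2.8886.
Therefore s = 2.8886 × (n + δ) = 2.8886 × 0.069 = 0.1993.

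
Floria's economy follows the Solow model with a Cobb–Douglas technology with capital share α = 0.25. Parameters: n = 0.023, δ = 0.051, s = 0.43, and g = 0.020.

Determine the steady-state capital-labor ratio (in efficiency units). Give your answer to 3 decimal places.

k* ≈ 7.594

Steady state requires s·f(k) = (n + g + δ)·k, i.e. s·k^α = (n + g + δ)·k.
Dividing both sides by k: k^(1−α) = s / (n + g + δ).
k^0.75 = 0.43 / (0.023 + 0.020 + 0.051) = 0.43 / 0.094 = 4.5745
k* = 4.5745^(1/0.75) ≈ 7.5938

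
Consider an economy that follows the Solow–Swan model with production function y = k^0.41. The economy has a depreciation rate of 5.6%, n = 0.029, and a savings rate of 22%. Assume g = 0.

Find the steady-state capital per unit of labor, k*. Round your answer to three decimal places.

k* ≈ 5.012

At the steady state, Δk = 0, so s·k^α = (n + δ)·k.
Rearranging, k^(1−α) = s / (n + δ).
k^0.59 = 0.22 / (0.029 + 0.056) = 0.22 / 0.085 = 2.5882
k* = 2.5882^(1/0.59) ≈ 5.0118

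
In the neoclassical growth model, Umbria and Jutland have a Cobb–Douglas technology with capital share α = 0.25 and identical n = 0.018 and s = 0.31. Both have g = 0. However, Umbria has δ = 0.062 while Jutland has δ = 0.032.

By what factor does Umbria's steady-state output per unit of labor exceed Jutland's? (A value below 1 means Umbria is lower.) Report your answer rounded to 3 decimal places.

Steady-state y* = [s/(n + δ)]^(α/(1−α)), so the ratio is [ (s_U/(n + δ)_U) / (s_J/(n + δ)_J) ]^0.3333.
s_U/(n + δ)_U = 0.31/0.080 = 3.8750; s_J/(n + δ)_J = 0.31/0.050 = 6.2000.
Ratio = (3.8750/6.2000)^0.3333 = 0.6250^0.3333 ≈ 0.8550

y*_U / y*_J ≈ 0.855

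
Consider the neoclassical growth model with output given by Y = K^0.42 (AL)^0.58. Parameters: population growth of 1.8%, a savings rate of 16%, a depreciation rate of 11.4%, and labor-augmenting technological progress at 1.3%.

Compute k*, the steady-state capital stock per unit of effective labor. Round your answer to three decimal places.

Steady state requires s·f(k) = (n + g + δ)·k, i.e. s·k^α = (n + g + δ)·k.
Rearranging, k^(1−α) = s / (n + g + δ).
k^0.58 = 0.16 / (0.018 + 0.013 + 0.114) = 0.16 / 0.145 = 1.1034
k* = 1.1034^(1/0.58) ≈ 1.1849

k* ≈ 1.185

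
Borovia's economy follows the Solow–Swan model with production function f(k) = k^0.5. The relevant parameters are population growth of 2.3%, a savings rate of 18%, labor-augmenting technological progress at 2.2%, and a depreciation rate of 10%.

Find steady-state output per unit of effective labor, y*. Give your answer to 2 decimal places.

y* ≈ 1.24

At the steady state, Δk = 0, so s·k^α = (n + g + δ)·k.
Dividing both sides by k: k^(1−α) = s / (n + g + δ).
k^0.5 = 0.18 / (0.023 + 0.022 + 0.100) = 0.18 / 0.145 = 1.2414
k* = 1.2414^(1/0.5) ≈ 1.5411
y* = (k*)^α = 1.5411^0.5 ≈ 1.2414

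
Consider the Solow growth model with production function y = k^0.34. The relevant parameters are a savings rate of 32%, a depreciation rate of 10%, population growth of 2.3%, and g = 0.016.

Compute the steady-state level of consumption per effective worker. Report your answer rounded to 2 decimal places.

Steady state requires s·f(k) = (n + g + δ)·k, i.e. s·k^α = (n + g + δ)·k.
Rearranging, k^(1−α) = s / (n + g + δ).
k^0.66 = 0.32 / (0.023 + 0.016 + 0.100) = 0.32 / 0.139 = 2.3022
k* = 2.3022^(1/0.66) ≈ 3.5375
y* = (k*)^α = 3.5375^0.34 ≈ 1.5366
c* = (1 − s)·y* = (1 − 0.32) × 1.5366 ≈ 1.0449

c* ≈ 1.04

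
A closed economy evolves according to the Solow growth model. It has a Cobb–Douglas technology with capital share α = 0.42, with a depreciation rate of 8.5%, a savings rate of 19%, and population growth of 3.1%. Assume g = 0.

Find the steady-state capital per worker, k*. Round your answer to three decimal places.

k* ≈ 2.341

In steady state, investment equals break-even investment: s·k^α = (n + δ)·k.
Rearranging, k^(1−α) = s / (n + δ).
k^0.58 = 0.19 / (0.031 + 0.085) = 0.19 / 0.116 = 1.6379
k* = 1.6379^(1/0.58) ≈ 2.3413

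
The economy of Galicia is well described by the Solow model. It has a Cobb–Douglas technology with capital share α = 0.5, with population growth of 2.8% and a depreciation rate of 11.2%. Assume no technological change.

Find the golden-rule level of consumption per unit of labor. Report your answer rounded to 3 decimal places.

At the golden rule, f'(k) = n + δ, so α·k^(α−1) = n + δ and k_gold = (α/(n + δ))^(1/(1−α)).
k_gold = (0.5/0.140)^(1/0.5) = 3.5714^2 ≈ 12.7549
c_gold = f(k_gold) − (n + δ)·k_gold = 3.5714 − 0.140×12.7549 ≈ 1.7857

c_gold ≈ 1.786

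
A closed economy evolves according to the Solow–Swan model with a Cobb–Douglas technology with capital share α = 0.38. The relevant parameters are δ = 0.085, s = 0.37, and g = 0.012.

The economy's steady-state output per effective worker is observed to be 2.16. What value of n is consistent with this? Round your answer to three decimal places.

Steady state requires s·f(k) = (n + g + δ)·k, i.e. s·k^α = (n + g + δ)·k.
Since y* = [s/(n + g + δ)]^(α/(1−α)), we have s/(n + g + δ) = (y*)^((1−α)/α) = 2.16^1.6316 = 3.5131.
Therefore n + g + δ = s / 3.5131 = 0.37 / 3.5131 = 0.1053, so n = 0.1053 − 0.097 = 0.0083.

n ≈ 0.008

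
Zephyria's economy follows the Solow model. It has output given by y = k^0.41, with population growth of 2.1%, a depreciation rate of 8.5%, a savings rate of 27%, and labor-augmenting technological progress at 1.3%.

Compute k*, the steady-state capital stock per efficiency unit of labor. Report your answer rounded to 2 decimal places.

k* = 4.01

At the steady state, Δk = 0, so s·k^α = (n + g + δ)·k.
Dividing both sides by k: k^(1−α) = s / (n + g + δ).
k^0.59 = 0.27 / (0.021 + 0.013 + 0.085) = 0.27 / 0.119 = 2.2689
k* = 2.2689^(1/0.59) ≈ 4.0094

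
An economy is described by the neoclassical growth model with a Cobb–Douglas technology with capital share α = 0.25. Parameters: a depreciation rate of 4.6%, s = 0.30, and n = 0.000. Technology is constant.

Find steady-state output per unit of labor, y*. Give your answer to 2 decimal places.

y* = 1.87

In steady state, investment equals break-even investment: s·k^α = (n + δ)·k.
Dividing both sides by k: k^(1−α) = s / (n + δ).
k^0.75 = 0.30 / (0.000 + 0.046) = 0.30 / 0.046 = 6.5217
k* = 6.5217^(1/0.75) ≈ 12.1847
y* = (k*)^α = 12.1847^0.25 ≈ 1.8683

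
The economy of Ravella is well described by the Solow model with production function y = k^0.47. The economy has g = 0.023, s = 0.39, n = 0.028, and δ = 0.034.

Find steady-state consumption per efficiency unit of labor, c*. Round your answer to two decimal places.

Steady state requires s·f(k) = (n + g + δ)·k, i.e. s·k^α = (n + g + δ)·k.
Rearranging, k^(1−α) = s / (n + g + δ).
k^0.53 = 0.39 / (0.028 + 0.023 + 0.034) = 0.39 / 0.085 = 4.5882
k* = 4.5882^(1/0.53) ≈ 17.7167
y* = (k*)^α = 17.7167^0.47 ≈ 3.8614
c* = (1 − s)·y* = (1 − 0.39) × 3.8614 ≈ 2.3555

c* = 2.36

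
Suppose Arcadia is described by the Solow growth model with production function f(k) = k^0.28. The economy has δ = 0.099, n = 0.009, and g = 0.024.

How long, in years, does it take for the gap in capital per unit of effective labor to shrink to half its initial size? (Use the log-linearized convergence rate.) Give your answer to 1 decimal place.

Near the steady state the convergence rate is λ = (1 − α)(n + g + δ).
λ = (1 − 0.28) × 0.132 = 0.72 × 0.132 = 0.09504
Half-life = ln 2 / λ = 0.6931 / 0.09504 ≈ 7.29 years

about 7.3 years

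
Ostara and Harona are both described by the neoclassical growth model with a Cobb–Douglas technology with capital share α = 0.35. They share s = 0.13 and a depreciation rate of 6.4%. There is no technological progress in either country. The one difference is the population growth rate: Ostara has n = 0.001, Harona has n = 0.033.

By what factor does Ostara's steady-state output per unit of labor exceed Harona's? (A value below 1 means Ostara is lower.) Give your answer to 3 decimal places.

y*_O / y*_H ≈ 1.241

Steady-state y* = [s/(n + δ)]^(α/(1−α)), so the ratio is [ (s_O/(n + δ)_O) / (s_H/(n + δ)_H) ]^0.5385.
s_O/(n + δ)_O = 0.13/0.065 = 2.0000; s_H/(n + δ)_H = 0.13/0.097 = 1.3402.
Ratio = (2.0000/1.3402)^0.5385 = 1.4923^0.5385 ≈ 1.2406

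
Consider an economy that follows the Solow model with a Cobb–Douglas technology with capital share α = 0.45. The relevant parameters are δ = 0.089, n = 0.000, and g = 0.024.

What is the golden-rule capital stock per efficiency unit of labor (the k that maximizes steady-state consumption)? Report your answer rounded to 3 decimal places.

The golden rule sets f'(k) = n + g + δ, i.e. α·k^(α−1) = n + g + δ.
So k^(1−α) = α / (n + g + δ) = 0.45 / 0.113 = 3.9823.
k_gold = 3.9823^(1/0.55) ≈ 12.3354

k_gold ≈ 12.335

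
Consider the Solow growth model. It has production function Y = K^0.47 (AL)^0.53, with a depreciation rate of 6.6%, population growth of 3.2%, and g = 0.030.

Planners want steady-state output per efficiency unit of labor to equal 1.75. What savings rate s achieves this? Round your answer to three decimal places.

s ≈ 0.241

Steady state requires s·f(k) = (n + g + δ)·k, i.e. s·k^α = (n + g + δ)·k.
Since y* = [s/(n + g + δ)]^(α/(1−α)), we have s/(n + g + δ) = (y*)^((1−α)/α) = 1.75^1.1277 = 1.8796.
Therefore s = 1.8796 × (n + g + δ) = 1.8796 × 0.128 = 0.2406.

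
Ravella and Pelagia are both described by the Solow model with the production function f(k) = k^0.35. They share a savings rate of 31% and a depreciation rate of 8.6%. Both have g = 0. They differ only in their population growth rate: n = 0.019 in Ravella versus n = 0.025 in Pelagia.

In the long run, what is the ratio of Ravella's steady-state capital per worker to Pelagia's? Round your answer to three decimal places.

Steady-state k* = [s/(n + δ)]^(1/(1−α)), so the ratio is [ (s_R/(n + δ)_R) / (s_P/(n + δ)_P) ]^1.5385.
s_R/(n + δ)_R = 0.31/0.105 = 2.9524; s_P/(n + δ)_P = 0.31/0.111 = 2.7928.
Ratio = (2.9524/2.7928)^1.5385 = 1.0571^1.5385 ≈ 1.0892

k*_R / k*_P ≈ 1.089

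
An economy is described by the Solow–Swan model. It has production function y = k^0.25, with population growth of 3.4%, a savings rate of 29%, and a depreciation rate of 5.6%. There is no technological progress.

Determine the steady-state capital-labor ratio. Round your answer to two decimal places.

k* = 4.76

In steady state, investment equals break-even investment: s·k^α = (n + δ)·k.
Dividing both sides by k: k^(1−α) = s / (n + δ).
k^0.75 = 0.29 / (0.034 + 0.056) = 0.29 / 0.090 = 3.2222
k* = 3.2222^(1/0.75) ≈ 4.7592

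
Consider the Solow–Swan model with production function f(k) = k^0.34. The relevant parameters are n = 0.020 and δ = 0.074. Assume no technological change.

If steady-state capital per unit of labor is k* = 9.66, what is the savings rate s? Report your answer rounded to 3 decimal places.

Steady state requires s·f(k) = (n + δ)·k, i.e. s·k^α = (n + δ)·k.
So s / (n + δ) = (k*)^(1−α) = 9.66^0.66 = 4.4677.
Therefore s = 4.4677 × (n + δ) = 4.4677 × 0.094 = 0.4200.

s ≈ 0.420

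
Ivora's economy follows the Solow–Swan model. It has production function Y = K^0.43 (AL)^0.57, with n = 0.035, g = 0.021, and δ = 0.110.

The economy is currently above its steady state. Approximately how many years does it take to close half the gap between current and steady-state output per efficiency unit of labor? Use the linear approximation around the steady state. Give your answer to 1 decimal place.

t_½ ≈ 7.3 years

Near the steady state the convergence rate is λ = (1 − α)(n + g + δ).
λ = (1 − 0.43) × 0.166 = 0.57 × 0.166 = 0.09462
Half-life = ln 2 / λ = 0.6931 / 0.09462 ≈ 7.33 years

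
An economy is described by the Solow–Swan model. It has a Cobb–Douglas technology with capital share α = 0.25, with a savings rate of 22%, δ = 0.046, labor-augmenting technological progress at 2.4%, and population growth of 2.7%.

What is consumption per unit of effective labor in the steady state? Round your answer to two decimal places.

c* ≈ 1.02

In steady state, investment equals break-even investment: s·k^α = (n + g + δ)·k.
Dividing both sides by k: k^(1−α) = s / (n + g + δ).
k^0.75 = 0.22 / (0.027 + 0.024 + 0.046) = 0.22 / 0.097 = 2.2680
k* = 2.2680^(1/0.75) ≈ 2.9798
y* = (k*)^α = 2.9798^0.25 ≈ 1.3139
c* = (1 − s)·y* = (1 − 0.22) × 1.3139 ≈ 1.0248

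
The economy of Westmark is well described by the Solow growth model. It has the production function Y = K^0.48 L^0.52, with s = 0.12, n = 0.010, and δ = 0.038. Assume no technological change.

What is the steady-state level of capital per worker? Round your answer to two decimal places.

k* = 5.82

Steady state requires s·f(k) = (n + δ)·k, i.e. s·k^α = (n + δ)·k.
Dividing both sides by k: k^(1−α) = s / (n + δ).
k^0.52 = 0.12 / (0.010 + 0.038) = 0.12 / 0.048 = 2.5000
k* = 2.5000^(1/0.52) ≈ 5.8246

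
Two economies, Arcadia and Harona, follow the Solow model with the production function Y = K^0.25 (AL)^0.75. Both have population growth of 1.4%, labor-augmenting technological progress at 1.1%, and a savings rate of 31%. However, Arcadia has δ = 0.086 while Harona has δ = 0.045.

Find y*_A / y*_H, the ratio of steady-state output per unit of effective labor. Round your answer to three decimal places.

ratio ≈ 0.858

Steady-state y* = [s/(n + g + δ)]^(α/(1−α)), so the ratio is [ (s_A/(n + g + δ)_A) / (s_H/(n + g + δ)_H) ]^0.3333.
s_A/(n + g + δ)_A = 0.31/0.111 = 2.7928; s_H/(n + g + δ)_H = 0.31/0.070 = 4.4286.
Ratio = (2.7928/4.4286)^0.3333 = 0.6306^0.3333 ≈ 0.8575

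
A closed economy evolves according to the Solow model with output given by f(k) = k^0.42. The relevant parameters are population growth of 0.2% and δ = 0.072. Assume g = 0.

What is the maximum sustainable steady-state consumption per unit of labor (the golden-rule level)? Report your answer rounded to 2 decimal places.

c_gold ≈ 2.04

At the golden rule, f'(k) = n + δ, so α·k^(α−1) = n + δ and k_gold = (α/(n + δ))^(1/(1−α)).
k_gold = (0.42/0.074)^(1/0.58) = 5.6757^1.7241 ≈ 19.9528
c_gold = f(k_gold) − (n + δ)·k_gold = 3.5156 − 0.074×19.9528 ≈ 2.0391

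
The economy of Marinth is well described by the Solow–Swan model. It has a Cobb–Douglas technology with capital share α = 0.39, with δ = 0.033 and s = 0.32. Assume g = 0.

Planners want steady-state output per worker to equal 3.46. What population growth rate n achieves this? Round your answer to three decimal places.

In steady state, investment equals break-even investment: s·k^α = (n + δ)·k.
Since y* = [s/(n + δ)]^(α/(1−α)), we have s/(n + δ) = (y*)^((1−α)/α) = 3.46^1.5641 = 6.9690.
Therefore n + δ = s / 6.9690 = 0.32 / 6.9690 = 0.0459, so n = 0.0459 − 0.033 = 0.0129.

n ≈ 0.013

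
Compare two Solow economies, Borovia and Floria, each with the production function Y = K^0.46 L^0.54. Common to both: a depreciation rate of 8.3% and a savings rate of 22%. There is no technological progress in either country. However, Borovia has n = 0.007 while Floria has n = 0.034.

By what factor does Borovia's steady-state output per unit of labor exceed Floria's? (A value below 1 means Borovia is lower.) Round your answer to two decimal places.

Steady-state y* = [s/(n + δ)]^(α/(1−α)), so the ratio is [ (s_B/(n + δ)_B) / (s_F/(n + δ)_F) ]^0.8519.
s_B/(n + δ)_B = 0.22/0.090 = 2.4444; s_F/(n + δ)_F = 0.22/0.117 = 1.8803.
Ratio = (2.4444/1.8803)^0.8519 = 1.3000^0.8519 ≈ 1.2505

ratio ≈ 1.25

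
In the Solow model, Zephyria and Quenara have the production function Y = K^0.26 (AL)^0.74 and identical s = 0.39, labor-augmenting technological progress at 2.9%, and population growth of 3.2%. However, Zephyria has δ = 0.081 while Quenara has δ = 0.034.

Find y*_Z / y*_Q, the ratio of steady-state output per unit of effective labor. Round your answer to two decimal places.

Steady-state y* = [s/(n + g + δ)]^(α/(1−α)), so the ratio is [ (s_Z/(n + g + δ)_Z) / (s_Q/(n + g + δ)_Q) ]^0.3514.
s_Z/(n + g + δ)_Z = 0.39/0.142 = 2.7465; s_Q/(n + g + δ)_Q = 0.39/0.095 = 4.1053.
Ratio = (2.7465/4.1053)^0.3514 = 0.6690^0.3514 ≈ 0.8683

y*_Z / y*_Q ≈ 0.87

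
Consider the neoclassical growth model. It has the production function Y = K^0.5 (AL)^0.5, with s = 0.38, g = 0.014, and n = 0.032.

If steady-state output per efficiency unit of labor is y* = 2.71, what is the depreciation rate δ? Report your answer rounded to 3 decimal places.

δ ≈ 0.094

At the steady state, Δk = 0, so s·k^α = (n + g + δ)·k.
Since y* = [s/(n + g + δ)]^(α/(1−α)), we have s/(n + g + δ) = (y*)^((1−α)/α) = 2.71^1 = 2.7100.
Therefore n + g + δ = s / 2.7100 = 0.38 / 2.7100 = 0.1402, so δ = 0.1402 − 0.046 = 0.0942.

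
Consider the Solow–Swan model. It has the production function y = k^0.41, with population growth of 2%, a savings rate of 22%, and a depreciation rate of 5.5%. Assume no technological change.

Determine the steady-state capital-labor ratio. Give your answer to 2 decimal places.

At the steady state, Δk = 0, so s·k^α = (n + δ)·k.
Dividing both sides by k: k^(1−α) = s / (n + δ).
k^0.59 = 0.22 / (0.020 + 0.055) = 0.22 / 0.075 = 2.9333
k* = 2.9333^(1/0.59) ≈ 6.1963

k* ≈ 6.20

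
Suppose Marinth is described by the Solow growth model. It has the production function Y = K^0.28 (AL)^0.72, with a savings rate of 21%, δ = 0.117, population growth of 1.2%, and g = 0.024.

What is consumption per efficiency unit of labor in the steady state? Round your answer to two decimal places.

c* ≈ 0.89

In steady state, investment equals break-even investment: s·k^α = (n + g + δ)·k.
Dividing both sides by k: k^(1−α) = s / (n + g + δ).
k^0.72 = 0.21 / (0.012 + 0.024 + 0.117) = 0.21 / 0.153 = 1.3725
k* = 1.3725^(1/0.72) ≈ 1.5523
y* = (k*)^α = 1.5523^0.28 ≈ 1.1310
c* = (1 − s)·y* = (1 − 0.21) × 1.1310 ≈ 0.8935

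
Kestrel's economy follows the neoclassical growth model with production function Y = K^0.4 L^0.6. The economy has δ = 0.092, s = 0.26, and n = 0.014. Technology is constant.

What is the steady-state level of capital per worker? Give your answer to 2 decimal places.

k* ≈ 4.46

Steady state requires s·f(k) = (n + δ)·k, i.e. s·k^α = (n + δ)·k.
Rearranging, k^(1−α) = s / (n + δ).
k^0.6 = 0.26 / (0.014 + 0.092) = 0.26 / 0.106 = 2.4528
k* = 2.4528^(1/0.6) ≈ 4.4610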